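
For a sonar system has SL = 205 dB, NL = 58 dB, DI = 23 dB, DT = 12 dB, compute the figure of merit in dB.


158 dB


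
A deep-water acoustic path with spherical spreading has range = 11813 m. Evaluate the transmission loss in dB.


TL = 20*log10(11813) = 81.45

81.45 dB


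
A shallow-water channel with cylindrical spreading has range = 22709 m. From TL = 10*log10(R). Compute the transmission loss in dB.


TL = 10*log10(22709) = 43.56

43.56 dB


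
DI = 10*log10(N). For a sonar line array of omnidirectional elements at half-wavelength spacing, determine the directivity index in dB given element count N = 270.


24.31 dB


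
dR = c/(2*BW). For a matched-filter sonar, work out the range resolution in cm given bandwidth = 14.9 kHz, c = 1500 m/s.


dR = c/(2*BW) = 1500 / (2 * 14.9e3) = 0.0503 m = 5.03 cm

5.03 cm


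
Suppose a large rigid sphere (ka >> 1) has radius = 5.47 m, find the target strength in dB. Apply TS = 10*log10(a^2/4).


8.74 dB


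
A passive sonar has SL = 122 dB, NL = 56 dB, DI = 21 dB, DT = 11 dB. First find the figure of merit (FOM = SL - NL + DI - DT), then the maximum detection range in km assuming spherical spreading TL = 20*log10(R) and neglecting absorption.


Step 1: FOM = SL - NL + DI - DT = 122 - 56 + 21 - 11 = 76 dB
Step 2: at max range FOM = TL = 20*log10(R), so R = 10^(76/20) = 6309.57 m = 6.31 km

6.31 km


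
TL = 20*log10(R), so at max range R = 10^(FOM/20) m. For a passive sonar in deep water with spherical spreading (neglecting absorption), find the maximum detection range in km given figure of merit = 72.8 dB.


4.37 km


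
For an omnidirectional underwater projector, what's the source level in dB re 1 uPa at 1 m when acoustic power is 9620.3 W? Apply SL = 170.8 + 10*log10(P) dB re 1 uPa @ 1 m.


210.63 dB


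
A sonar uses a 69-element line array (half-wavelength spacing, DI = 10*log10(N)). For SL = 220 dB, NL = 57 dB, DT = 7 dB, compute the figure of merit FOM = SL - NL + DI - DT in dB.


Step 1: DI = 10*log10(69) = 18.39 dB
Step 2: FOM = SL - NL + DI - DT = 220 - 57 + 18.39 - 7 = 174.39

174.39 dB


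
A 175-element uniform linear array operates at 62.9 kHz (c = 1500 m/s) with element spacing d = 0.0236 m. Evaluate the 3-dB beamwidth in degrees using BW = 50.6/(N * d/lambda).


Step 1: lambda = 1500/62900 = 0.02385 m
Step 2: d/lambda = 0.0236/0.02385 = 0.9895
Step 3: BW = 50.6/(N * d/lambda) = 50.6/(175 * 0.9895) = 0.29

0.29 deg


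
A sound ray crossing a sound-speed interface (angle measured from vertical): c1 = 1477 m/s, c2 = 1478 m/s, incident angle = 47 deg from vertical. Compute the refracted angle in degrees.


sin(theta2) = (c2/c1)*sin(theta1) = (1478/1477)*sin(47 deg) = 0.73185
theta2 = arcsin(0.73185) = 47.04

47.04 deg


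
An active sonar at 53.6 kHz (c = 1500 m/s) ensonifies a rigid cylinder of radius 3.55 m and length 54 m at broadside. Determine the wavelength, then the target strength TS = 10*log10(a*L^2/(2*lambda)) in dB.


Step 1: lambda = c/f = 1500/53600 = 0.02799 m
Step 2: TS = 10*log10(a*L^2/(2*lambda)) = 10*log10(3.55*54^2/(2*0.02799)) = 52.67

52.67 dB


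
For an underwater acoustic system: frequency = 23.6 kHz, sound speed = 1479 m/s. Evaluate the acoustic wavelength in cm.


6.27 cm


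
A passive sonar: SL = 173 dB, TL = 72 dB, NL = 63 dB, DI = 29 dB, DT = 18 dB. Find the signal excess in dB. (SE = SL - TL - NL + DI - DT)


SE = SL - TL - NL + DI - DT = 173 - 72 - 63 + 29 - 18 = 49

49 dB


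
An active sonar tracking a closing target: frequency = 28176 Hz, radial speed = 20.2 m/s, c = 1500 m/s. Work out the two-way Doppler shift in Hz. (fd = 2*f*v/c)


758.87 Hz


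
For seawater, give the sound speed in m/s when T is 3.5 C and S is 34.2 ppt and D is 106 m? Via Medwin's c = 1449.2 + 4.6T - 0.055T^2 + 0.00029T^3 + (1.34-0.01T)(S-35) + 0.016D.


c = 1449.2 + 4.6*3.5 - 0.055*3.5^2 + 0.00029*3.5^3 + (1.34 - 0.01*3.5)*(34.2 - 35) + 0.016*106 = 1465.29

1465.29 m/s


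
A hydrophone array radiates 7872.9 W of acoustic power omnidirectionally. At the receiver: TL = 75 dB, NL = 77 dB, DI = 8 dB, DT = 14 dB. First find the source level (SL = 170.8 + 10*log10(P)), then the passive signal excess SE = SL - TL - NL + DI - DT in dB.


Step 1: SL = 170.8 + 10*log10(7872.9) = 209.76 dB
Step 2: SE = SL - TL - NL + DI - DT = 209.76 - 75 - 77 + 8 - 14 = 51.76

51.76 dB


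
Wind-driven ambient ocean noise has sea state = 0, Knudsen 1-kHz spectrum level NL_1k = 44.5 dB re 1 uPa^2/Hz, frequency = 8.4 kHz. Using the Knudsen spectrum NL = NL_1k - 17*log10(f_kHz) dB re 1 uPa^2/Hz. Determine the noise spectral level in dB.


NL = NL_1k - 17*log10(f_kHz) = 44.5 - 17*log10(8.4) = 44.5 - (15.71) = 28.79

28.79 dB


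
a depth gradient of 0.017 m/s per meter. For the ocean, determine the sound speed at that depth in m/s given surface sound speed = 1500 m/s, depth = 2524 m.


c = 1500 + 0.017 * 2524 = 1542.908

1542.908 m/s


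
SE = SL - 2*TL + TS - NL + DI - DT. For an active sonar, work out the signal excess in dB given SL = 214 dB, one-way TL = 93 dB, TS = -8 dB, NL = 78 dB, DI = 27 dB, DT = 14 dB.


SE = SL - 2*TL + TS - NL + DI - DT = 214 - 2*93 + (-8) - 78 + 27 - 14 = -45

-45 dB


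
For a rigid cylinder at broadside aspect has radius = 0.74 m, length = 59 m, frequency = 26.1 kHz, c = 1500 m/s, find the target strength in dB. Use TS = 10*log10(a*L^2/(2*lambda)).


43.5 dB


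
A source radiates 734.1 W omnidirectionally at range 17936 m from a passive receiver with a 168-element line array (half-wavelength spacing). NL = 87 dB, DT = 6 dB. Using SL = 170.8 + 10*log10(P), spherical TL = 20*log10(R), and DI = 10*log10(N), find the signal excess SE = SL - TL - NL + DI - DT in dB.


Step 1: SL = 170.8 + 10*log10(734.1) = 199.46 dB
Step 2: TL = 20*log10(17936) = 85.07 dB
Step 3: DI = 10*log10(168) = 22.25 dB
Step 4: SE = SL - TL - NL + DI - DT = 199.46 - 85.07 - 87 + 22.25 - 6 = 43.64

43.64 dB


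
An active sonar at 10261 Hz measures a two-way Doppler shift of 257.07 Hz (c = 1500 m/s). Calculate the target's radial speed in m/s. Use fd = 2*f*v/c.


From fd = 2*f*v/c, v = c*fd/(2*f) = 1500 * 257.07 / (2*10261) = 18.79

18.79 m/s


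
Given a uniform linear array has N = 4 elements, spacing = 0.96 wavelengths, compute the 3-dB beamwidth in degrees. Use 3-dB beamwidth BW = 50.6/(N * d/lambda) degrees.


13.18 deg


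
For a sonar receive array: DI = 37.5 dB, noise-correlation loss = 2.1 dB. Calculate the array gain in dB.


AG = DI - L_corr = 37.5 - 2.1 = 35.4

35.4 dB


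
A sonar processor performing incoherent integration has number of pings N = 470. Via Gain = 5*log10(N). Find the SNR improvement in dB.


Gain = 5*log10(470) = 13.36

13.36 dB


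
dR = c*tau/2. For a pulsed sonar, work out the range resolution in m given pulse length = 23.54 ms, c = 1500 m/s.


17.655 m


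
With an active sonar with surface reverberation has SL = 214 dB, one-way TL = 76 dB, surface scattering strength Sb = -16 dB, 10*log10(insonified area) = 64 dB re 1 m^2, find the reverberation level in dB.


RL = SL - 2*TL + Sb + 10*log10(A) = 214 - 2*76 + (-16) + 64 = 110

110 dB


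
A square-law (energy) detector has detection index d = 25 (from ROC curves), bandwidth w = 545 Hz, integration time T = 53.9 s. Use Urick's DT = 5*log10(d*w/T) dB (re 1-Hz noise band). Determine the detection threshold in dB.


DT = 5*log10(d*w/T) = 5*log10(25 * 545 / 53.9) = 5*log10(252.78) = 12.01

12.01 dB


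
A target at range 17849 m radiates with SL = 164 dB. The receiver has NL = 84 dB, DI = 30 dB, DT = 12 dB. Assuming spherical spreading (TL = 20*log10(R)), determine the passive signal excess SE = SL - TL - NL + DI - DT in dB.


Step 1: TL = 20*log10(17849) = 85.03 dB
Step 2: SE = 164 - 85.03 - 84 + 30 - 12 = 12.97

12.97 dB


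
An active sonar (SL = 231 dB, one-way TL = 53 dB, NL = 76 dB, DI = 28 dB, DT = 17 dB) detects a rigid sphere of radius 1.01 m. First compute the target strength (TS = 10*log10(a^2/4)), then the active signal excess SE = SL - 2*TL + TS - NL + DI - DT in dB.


Step 1: TS = 10*log10(1.01^2/4) = -5.93 dB
Step 2: SE = SL - 2*TL + TS - NL + DI - DT = 231 - 2*53 + (-5.93) - 76 + 28 - 17 = 54.07

54.07 dB


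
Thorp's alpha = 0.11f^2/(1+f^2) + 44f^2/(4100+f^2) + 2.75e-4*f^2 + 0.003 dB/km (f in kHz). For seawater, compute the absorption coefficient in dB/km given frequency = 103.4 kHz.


f^2 = 10691.56
alpha = 0.11*10691.56/(1+10691.56) + 44*10691.56/(4100+10691.56) + 2.75e-4*10691.56 + 0.003 = 34.857

34.857 dB/km


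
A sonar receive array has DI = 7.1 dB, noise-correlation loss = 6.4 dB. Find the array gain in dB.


0.7 dB


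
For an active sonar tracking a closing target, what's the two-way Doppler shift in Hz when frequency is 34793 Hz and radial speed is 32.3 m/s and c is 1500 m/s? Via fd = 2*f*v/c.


fd = 2*f*v/c = 2 * 34793 * 32.3 / 1500 = 1498.42

1498.42 Hz


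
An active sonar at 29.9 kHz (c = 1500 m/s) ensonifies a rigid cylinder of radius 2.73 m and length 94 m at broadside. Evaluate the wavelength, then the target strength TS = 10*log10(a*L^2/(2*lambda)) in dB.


Step 1: lambda = c/f = 1500/29900 = 0.05017 m
Step 2: TS = 10*log10(a*L^2/(2*lambda)) = 10*log10(2.73*94^2/(2*0.05017)) = 53.81

53.81 dB


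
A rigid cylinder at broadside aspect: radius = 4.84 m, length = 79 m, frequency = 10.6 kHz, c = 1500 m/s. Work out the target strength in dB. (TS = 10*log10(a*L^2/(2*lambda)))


lambda = 1500/10600 = 0.14151 m
TS = 10*log10(4.84*79^2/(2*0.14151)) = 50.28

50.28 dB


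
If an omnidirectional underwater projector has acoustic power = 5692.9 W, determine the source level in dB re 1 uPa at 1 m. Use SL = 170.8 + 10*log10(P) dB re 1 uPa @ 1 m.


SL = 170.8 + 10*log10(5692.9) = 170.8 + 37.55 = 208.35

208.35 dB


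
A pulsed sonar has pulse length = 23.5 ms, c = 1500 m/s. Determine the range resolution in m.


17.625 m


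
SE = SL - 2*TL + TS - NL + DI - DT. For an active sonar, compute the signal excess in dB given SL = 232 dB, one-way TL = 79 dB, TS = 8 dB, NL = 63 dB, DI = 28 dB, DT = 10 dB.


SE = SL - 2*TL + TS - NL + DI - DT = 232 - 2*79 + (8) - 63 + 28 - 10 = 37

37 dB


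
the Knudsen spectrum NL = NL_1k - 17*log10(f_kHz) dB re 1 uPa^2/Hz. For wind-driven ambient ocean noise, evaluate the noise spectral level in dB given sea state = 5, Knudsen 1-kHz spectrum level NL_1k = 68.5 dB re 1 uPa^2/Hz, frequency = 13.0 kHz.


NL = NL_1k - 17*log10(f_kHz) = 68.5 - 17*log10(13.0) = 68.5 - (18.94) = 49.56

49.56 dB


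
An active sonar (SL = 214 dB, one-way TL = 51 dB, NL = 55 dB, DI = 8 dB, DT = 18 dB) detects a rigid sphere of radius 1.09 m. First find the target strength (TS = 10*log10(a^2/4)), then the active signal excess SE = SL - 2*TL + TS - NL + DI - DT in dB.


Step 1: TS = 10*log10(1.09^2/4) = -5.27 dB
Step 2: SE = SL - 2*TL + TS - NL + DI - DT = 214 - 2*51 + (-5.27) - 55 + 8 - 18 = 41.73

41.73 dB


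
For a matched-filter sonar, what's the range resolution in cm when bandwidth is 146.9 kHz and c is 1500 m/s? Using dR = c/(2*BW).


0.51 cm


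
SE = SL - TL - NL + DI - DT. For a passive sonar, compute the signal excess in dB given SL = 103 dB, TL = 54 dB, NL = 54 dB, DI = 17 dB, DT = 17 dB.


SE = SL - TL - NL + DI - DT = 103 - 54 - 54 + 17 - 17 = -5

-5 dB


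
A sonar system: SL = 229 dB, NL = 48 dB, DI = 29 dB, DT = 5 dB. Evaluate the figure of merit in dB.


FOM = SL - NL + DI - DT = 229 - 48 + 29 - 5 = 205

205 dB


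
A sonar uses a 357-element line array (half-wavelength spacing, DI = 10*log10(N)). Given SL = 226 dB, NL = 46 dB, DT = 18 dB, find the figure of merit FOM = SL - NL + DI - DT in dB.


Step 1: DI = 10*log10(357) = 25.53 dB
Step 2: FOM = SL - NL + DI - DT = 226 - 46 + 25.53 - 18 = 187.53

187.53 dB


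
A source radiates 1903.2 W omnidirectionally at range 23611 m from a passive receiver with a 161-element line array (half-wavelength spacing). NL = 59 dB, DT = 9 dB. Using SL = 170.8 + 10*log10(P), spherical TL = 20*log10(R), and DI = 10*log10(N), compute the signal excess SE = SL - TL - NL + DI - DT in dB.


70.2 dB


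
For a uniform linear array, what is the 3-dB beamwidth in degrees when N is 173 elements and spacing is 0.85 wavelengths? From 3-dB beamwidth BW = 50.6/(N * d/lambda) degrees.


0.34 deg


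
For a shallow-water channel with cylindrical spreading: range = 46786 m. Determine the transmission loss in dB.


TL = 10*log10(46786) = 46.7

46.7 dB


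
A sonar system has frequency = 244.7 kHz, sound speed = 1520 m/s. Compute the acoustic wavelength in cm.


0.62 cm


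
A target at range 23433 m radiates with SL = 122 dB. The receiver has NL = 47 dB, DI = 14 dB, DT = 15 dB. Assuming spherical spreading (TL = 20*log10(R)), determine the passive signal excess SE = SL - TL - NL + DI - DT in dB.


Step 1: TL = 20*log10(23433) = 87.4 dB
Step 2: SE = 122 - 87.4 - 47 + 14 - 15 = -13.4

-13.4 dB


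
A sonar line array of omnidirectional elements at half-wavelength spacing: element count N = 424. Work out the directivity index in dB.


DI = 10*log10(424) = 26.27

26.27 dB


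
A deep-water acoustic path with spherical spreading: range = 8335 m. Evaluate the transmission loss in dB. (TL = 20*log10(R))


TL = 20*log10(8335) = 78.42

78.42 dB


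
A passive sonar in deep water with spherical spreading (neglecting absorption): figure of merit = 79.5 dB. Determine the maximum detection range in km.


At max range FOM = TL, so 20*log10(R) = 79.5
R = 10^(79.5/20) = 9440.61 m = 9.44 km

9.44 km


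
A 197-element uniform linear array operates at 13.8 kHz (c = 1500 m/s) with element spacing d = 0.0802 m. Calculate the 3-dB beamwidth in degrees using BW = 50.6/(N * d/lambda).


0.35 deg


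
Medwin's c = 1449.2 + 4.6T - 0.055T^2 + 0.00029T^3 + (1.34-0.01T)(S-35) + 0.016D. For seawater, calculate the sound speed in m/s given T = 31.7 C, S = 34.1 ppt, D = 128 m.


c = 1449.2 + 4.6*31.7 - 0.055*31.7^2 + 0.00029*31.7^3 + (1.34 - 0.01*31.7)*(34.1 - 35) + 0.016*128 = 1550.12

1550.12 m/s


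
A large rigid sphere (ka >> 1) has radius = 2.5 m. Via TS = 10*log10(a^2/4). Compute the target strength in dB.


TS = 10*log10(2.5^2 / 4) = 10*log10(1.5625) = 1.94

1.94 dB


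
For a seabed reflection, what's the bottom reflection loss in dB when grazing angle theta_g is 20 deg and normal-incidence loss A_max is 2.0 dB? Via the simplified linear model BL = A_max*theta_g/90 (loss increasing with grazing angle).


BL = A_max * theta_g / 90 = 2.0 * 20 / 90 = 0.44

0.44 dB


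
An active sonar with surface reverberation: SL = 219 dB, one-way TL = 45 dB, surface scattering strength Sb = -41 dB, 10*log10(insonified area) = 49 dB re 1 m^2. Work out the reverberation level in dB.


RL = SL - 2*TL + Sb + 10*log10(A) = 219 - 2*45 + (-41) + 49 = 137

137 dB


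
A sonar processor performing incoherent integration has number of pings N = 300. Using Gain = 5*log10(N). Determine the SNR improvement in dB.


Gain = 5*log10(300) = 12.39

12.39 dB


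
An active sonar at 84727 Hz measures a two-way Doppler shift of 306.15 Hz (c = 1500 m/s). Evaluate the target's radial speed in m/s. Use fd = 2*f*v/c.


From fd = 2*f*v/c, v = c*fd/(2*f) = 1500 * 306.15 / (2*84727) = 2.71

2.71 m/s


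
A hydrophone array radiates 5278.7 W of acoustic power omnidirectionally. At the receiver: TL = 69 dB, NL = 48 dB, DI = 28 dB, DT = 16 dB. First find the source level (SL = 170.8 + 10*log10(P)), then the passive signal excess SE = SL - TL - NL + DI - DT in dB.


Step 1: SL = 170.8 + 10*log10(5278.7) = 208.03 dB
Step 2: SE = SL - TL - NL + DI - DT = 208.03 - 69 - 48 + 28 - 16 = 103.03

103.03 dB


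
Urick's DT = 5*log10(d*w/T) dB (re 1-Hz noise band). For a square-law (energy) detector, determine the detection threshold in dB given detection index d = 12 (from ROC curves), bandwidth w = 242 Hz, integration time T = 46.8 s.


DT = 5*log10(d*w/T) = 5*log10(12 * 242 / 46.8) = 5*log10(62.05) = 8.96

8.96 dB


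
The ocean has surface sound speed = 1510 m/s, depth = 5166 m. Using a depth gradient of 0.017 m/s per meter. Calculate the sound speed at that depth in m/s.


c = 1510 + 0.017 * 5166 = 1597.822

1597.822 m/s


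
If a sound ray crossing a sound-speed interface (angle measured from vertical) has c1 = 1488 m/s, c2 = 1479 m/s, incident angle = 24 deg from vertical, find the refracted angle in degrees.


sin(theta2) = (c2/c1)*sin(theta1) = (1479/1488)*sin(24 deg) = 0.40428
theta2 = arcsin(0.40428) = 23.85

23.85 deg


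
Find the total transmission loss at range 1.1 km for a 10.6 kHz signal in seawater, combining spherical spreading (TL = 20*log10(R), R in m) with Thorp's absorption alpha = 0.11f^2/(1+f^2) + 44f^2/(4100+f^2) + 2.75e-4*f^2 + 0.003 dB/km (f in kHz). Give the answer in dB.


Step 1 (Thorp): alpha = 0.11*112.36/(1+112.36) + 44*112.36/(4100+112.36) + 2.75e-4*112.36 + 0.003 = 1.3166 dB/km
Step 2: TL_spread = 20*log10(1100) = 60.83 dB
Step 3: TL_abs = alpha*R = 1.3166 * 1.1 = 1.45 dB
Step 4: TL_total = 60.83 + 1.45 = 62.28

62.28 dB


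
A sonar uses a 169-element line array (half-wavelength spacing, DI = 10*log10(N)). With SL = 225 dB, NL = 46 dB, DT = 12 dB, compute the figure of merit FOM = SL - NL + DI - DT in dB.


Step 1: DI = 10*log10(169) = 22.28 dB
Step 2: FOM = SL - NL + DI - DT = 225 - 46 + 22.28 - 12 = 189.28

189.28 dB


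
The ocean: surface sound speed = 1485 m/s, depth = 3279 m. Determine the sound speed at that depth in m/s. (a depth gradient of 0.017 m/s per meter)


c = 1485 + 0.017 * 3279 = 1540.743

1540.743 m/s


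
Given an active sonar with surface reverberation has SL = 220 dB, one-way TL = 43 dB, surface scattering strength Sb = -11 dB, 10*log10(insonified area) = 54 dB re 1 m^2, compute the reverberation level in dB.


RL = SL - 2*TL + Sb + 10*log10(A) = 220 - 2*43 + (-11) + 54 = 177

177 dB


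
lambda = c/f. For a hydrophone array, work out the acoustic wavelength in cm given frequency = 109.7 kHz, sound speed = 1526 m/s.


1.39 cm


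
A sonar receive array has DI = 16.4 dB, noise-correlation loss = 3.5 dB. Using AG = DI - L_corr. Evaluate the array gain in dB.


AG = DI - L_corr = 16.4 - 3.5 = 12.9

12.9 dB


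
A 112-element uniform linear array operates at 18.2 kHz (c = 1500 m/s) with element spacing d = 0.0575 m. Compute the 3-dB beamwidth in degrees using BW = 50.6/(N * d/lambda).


Step 1: lambda = 1500/18200 = 0.08242 m
Step 2: d/lambda = 0.0575/0.08242 = 0.6976
Step 3: BW = 50.6/(N * d/lambda) = 50.6/(112 * 0.6976) = 0.65

0.65 deg


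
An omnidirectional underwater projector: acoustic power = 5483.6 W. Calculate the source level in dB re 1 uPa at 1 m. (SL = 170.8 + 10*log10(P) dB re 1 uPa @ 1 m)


SL = 170.8 + 10*log10(5483.6) = 170.8 + 37.39 = 208.19

208.19 dB


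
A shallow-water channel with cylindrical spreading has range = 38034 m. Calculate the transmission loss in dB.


TL = 10*log10(38034) = 45.8

45.8 dB


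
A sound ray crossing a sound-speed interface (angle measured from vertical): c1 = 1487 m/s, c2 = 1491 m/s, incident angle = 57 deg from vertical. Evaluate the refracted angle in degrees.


sin(theta2) = (c2/c1)*sin(theta1) = (1491/1487)*sin(57 deg) = 0.84093
theta2 = arcsin(0.84093) = 57.24

57.24 deg


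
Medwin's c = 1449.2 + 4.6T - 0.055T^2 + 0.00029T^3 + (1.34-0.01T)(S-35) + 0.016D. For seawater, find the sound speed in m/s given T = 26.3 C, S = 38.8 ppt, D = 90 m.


1542.95 m/s


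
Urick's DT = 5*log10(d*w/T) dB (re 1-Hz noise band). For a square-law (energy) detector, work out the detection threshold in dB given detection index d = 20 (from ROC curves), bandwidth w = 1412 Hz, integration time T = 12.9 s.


DT = 5*log10(d*w/T) = 5*log10(20 * 1412 / 12.9) = 5*log10(2189.15) = 16.7

16.7 dB


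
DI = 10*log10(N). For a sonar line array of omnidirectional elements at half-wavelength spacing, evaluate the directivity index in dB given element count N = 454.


DI = 10*log10(454) = 26.57

26.57 dB


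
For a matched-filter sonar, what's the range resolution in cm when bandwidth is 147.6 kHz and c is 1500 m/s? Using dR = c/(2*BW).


dR = c/(2*BW) = 1500 / (2 * 147.6e3) = 0.0051 m = 0.51 cm

0.51 cm


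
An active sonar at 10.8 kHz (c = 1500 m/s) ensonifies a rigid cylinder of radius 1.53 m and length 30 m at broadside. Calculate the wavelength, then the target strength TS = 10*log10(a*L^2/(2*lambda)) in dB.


Step 1: lambda = c/f = 1500/10800 = 0.13889 m
Step 2: TS = 10*log10(a*L^2/(2*lambda)) = 10*log10(1.53*30^2/(2*0.13889)) = 36.95

36.95 dB


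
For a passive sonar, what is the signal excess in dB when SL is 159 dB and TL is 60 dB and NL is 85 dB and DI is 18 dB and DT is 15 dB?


17 dB


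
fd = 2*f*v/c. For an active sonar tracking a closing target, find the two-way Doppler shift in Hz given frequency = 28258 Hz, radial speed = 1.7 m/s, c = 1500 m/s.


64.05 Hz


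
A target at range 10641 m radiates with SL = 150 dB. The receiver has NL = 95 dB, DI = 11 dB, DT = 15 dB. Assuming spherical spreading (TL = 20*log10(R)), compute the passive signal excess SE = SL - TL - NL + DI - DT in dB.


-29.54 dB


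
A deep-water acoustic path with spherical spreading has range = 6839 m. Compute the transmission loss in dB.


76.7 dB


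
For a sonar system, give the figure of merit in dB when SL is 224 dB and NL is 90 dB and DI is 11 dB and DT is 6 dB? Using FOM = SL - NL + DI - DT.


139 dB


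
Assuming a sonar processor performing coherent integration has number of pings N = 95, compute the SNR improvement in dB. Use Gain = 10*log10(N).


Gain = 10*log10(95) = 19.78

19.78 dB


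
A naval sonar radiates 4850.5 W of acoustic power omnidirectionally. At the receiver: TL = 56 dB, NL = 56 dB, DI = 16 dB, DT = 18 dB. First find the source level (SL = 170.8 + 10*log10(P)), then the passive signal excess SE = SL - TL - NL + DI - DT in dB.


Step 1: SL = 170.8 + 10*log10(4850.5) = 207.66 dB
Step 2: SE = SL - TL - NL + DI - DT = 207.66 - 56 - 56 + 16 - 18 = 93.66

93.66 dB


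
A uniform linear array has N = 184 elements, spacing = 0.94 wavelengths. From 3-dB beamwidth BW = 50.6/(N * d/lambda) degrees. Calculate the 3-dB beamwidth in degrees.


BW = 50.6 / (184 * 0.94) = 50.6 / 172.96 = 0.29

0.29 deg


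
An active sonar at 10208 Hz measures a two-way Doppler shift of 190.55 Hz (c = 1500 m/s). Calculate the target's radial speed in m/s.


14.0 m/s


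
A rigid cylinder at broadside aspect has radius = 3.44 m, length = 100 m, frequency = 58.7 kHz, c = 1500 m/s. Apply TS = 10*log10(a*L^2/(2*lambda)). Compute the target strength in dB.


58.28 dB


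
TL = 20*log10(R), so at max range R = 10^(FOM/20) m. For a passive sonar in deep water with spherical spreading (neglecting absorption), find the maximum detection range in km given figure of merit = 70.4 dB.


At max range FOM = TL, so 20*log10(R) = 70.4
R = 10^(70.4/20) = 3311.31 m = 3.31 km

3.31 km


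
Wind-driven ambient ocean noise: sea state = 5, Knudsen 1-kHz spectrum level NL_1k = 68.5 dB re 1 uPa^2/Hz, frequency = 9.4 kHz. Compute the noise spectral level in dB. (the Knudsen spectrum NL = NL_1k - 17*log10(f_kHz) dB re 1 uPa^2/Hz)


51.96 dB


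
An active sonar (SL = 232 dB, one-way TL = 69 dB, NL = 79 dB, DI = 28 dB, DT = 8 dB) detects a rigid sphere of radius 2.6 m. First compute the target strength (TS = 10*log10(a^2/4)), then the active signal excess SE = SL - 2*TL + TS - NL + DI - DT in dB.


Step 1: TS = 10*log10(2.6^2/4) = 2.28 dB
Step 2: SE = SL - 2*TL + TS - NL + DI - DT = 232 - 2*69 + (2.28) - 79 + 28 - 8 = 37.28

37.28 dB


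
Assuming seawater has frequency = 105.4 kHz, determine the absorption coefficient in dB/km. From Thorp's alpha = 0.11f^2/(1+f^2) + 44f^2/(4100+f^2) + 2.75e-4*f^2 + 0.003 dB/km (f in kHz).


35.307 dB/km


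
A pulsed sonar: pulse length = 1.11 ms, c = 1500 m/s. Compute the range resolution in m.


dR = c*tau/2 = 1500 * 1.11e-3 / 2 = 0.8325

0.8325 m


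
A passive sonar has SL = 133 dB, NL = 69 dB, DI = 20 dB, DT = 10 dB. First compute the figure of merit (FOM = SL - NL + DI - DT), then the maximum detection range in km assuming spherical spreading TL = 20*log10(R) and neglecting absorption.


Step 1: FOM = SL - NL + DI - DT = 133 - 69 + 20 - 10 = 74 dB
Step 2: at max range FOM = TL = 20*log10(R), so R = 10^(74/20) = 5011.87 m = 5.01 km

5.01 km


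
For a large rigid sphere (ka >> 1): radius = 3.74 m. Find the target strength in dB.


TS = 10*log10(3.74^2 / 4) = 10*log10(3.4969) = 5.44

5.44 dB


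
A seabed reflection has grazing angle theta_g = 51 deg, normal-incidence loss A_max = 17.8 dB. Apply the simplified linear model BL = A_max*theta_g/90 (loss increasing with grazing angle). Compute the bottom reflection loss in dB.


10.09 dB


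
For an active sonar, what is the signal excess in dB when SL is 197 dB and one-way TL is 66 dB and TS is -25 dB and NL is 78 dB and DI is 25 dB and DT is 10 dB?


SE = SL - 2*TL + TS - NL + DI - DT = 197 - 2*66 + (-25) - 78 + 25 - 10 = -23

-23 dB


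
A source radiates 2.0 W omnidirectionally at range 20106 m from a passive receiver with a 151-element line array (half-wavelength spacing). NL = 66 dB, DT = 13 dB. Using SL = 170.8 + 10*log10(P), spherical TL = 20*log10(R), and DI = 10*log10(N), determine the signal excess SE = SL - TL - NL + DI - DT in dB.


Step 1: SL = 170.8 + 10*log10(2.0) = 173.81 dB
Step 2: TL = 20*log10(20106) = 86.07 dB
Step 3: DI = 10*log10(151) = 21.79 dB
Step 4: SE = SL - TL - NL + DI - DT = 173.81 - 86.07 - 66 + 21.79 - 13 = 30.53

30.53 dB


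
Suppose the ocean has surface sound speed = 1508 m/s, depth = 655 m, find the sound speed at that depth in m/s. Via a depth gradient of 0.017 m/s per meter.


c = 1508 + 0.017 * 655 = 1519.135

1519.135 m/s


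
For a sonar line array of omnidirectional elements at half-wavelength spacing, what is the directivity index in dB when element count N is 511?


DI = 10*log10(511) = 27.08

27.08 dB


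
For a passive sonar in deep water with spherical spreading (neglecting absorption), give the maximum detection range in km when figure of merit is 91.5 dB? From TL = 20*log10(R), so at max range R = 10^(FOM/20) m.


37.58 km


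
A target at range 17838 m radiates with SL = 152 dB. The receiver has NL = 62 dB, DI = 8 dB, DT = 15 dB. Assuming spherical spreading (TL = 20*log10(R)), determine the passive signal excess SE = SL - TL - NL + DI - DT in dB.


Step 1: TL = 20*log10(17838) = 85.03 dB
Step 2: SE = 152 - 85.03 - 62 + 8 - 15 = -2.03

-2.03 dB


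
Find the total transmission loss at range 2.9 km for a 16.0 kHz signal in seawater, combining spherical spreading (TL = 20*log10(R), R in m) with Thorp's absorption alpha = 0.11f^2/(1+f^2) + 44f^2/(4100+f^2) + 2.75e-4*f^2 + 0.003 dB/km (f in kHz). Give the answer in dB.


77.28 dB


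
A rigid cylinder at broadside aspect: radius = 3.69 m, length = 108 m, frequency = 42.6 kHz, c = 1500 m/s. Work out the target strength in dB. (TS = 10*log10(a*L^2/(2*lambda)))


lambda = 1500/42600 = 0.03521 m
TS = 10*log10(3.69*108^2/(2*0.03521)) = 57.86

57.86 dB


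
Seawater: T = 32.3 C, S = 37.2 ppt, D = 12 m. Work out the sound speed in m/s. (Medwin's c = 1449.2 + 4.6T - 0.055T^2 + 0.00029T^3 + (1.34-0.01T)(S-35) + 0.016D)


c = 1449.2 + 4.6*32.3 - 0.055*32.3^2 + 0.00029*32.3^3 + (1.34 - 0.01*32.3)*(37.2 - 35) + 0.016*12 = 1552.6

1552.6 m/s


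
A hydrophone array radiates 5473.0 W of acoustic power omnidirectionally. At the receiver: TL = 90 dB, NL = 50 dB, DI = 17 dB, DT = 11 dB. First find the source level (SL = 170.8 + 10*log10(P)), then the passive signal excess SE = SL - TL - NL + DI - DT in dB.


Step 1: SL = 170.8 + 10*log10(5473.0) = 208.18 dB
Step 2: SE = SL - TL - NL + DI - DT = 208.18 - 90 - 50 + 17 - 11 = 74.18

74.18 dB


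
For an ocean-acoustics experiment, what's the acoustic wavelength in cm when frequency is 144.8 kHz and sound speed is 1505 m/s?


1.04 cm


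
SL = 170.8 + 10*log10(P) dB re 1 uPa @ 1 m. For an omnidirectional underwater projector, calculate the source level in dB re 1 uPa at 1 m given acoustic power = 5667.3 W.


208.33 dB


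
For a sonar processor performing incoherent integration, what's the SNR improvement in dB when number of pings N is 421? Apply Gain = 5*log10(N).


13.12 dB


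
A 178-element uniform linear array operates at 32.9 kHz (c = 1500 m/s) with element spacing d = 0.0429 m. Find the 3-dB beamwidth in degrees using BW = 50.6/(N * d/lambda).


0.3 deg


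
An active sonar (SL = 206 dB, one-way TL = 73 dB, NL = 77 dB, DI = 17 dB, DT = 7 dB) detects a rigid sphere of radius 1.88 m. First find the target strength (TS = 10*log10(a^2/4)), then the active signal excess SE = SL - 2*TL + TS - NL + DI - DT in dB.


Step 1: TS = 10*log10(1.88^2/4) = -0.54 dB
Step 2: SE = SL - 2*TL + TS - NL + DI - DT = 206 - 2*73 + (-0.54) - 77 + 17 - 7 = -7.54

-7.54 dB


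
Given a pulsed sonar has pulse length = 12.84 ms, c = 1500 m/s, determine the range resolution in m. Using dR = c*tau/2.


dR = c*tau/2 = 1500 * 12.84e-3 / 2 = 9.63

9.63 m


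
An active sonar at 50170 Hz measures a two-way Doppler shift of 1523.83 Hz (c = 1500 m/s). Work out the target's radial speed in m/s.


From fd = 2*f*v/c, v = c*fd/(2*f) = 1500 * 1523.83 / (2*50170) = 22.78

22.78 m/s


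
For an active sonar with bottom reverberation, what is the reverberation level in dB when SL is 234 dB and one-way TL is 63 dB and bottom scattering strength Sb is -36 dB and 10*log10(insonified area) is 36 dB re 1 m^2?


108 dB


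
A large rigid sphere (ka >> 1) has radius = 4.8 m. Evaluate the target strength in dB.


7.6 dB


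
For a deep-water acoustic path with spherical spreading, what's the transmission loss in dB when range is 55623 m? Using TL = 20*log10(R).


94.91 dB


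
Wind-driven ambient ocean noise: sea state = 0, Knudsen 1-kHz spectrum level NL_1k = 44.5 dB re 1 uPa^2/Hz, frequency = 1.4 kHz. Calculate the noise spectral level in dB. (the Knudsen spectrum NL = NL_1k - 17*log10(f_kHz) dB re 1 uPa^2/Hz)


42.02 dB


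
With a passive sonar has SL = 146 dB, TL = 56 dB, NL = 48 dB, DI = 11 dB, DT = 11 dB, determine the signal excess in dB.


42 dB


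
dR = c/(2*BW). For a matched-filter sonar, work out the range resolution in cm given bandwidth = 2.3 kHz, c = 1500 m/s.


32.61 cm


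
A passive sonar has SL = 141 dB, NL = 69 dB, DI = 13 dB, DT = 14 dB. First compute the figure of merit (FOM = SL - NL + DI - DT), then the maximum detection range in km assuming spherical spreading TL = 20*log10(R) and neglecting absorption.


Step 1: FOM = SL - NL + DI - DT = 141 - 69 + 13 - 14 = 71 dB
Step 2: at max range FOM = TL = 20*log10(R), so R = 10^(71/20) = 3548.13 m = 3.55 km

3.55 km


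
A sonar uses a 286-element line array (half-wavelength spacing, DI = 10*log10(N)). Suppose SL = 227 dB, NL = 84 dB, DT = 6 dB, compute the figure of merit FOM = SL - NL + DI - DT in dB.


161.56 dB


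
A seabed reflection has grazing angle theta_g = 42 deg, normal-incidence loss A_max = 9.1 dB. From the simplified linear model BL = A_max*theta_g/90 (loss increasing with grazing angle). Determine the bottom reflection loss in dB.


BL = A_max * theta_g / 90 = 9.1 * 42 / 90 = 4.25

4.25 dB


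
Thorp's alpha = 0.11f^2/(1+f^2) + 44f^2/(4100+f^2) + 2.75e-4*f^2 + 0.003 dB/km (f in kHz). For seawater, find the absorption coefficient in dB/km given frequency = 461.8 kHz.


f^2 = 213259.24
alpha = 0.11*213259.24/(1+213259.24) + 44*213259.24/(4100+213259.24) + 2.75e-4*213259.24 + 0.003 = 101.929

101.929 dB/km


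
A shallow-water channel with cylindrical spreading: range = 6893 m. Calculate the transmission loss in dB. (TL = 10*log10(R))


38.38 dB


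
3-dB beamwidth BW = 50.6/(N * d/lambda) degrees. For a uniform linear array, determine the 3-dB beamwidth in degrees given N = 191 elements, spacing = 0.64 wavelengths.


BW = 50.6 / (191 * 0.64) = 50.6 / 122.24 = 0.41

0.41 deg


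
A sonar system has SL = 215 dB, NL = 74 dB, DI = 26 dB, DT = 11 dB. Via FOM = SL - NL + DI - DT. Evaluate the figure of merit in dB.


156 dB


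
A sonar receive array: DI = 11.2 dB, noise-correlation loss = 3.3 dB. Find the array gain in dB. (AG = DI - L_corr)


7.9 dB


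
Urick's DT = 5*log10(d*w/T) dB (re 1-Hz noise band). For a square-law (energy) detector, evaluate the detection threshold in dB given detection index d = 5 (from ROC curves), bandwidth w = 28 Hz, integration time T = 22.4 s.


DT = 5*log10(d*w/T) = 5*log10(5 * 28 / 22.4) = 5*log10(6.25) = 3.98

3.98 dB


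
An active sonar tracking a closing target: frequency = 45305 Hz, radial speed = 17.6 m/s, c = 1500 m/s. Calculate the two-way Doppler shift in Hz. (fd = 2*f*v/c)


fd = 2*f*v/c = 2 * 45305 * 17.6 / 1500 = 1063.16

1063.16 Hz


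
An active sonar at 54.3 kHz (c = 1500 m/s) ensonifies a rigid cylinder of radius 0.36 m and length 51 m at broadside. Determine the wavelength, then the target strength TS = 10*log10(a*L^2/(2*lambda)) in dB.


Step 1: lambda = c/f = 1500/54300 = 0.02762 m
Step 2: TS = 10*log10(a*L^2/(2*lambda)) = 10*log10(0.36*51^2/(2*0.02762)) = 42.29

42.29 dB


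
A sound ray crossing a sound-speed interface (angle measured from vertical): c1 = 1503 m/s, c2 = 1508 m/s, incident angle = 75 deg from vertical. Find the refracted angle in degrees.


75.73 deg


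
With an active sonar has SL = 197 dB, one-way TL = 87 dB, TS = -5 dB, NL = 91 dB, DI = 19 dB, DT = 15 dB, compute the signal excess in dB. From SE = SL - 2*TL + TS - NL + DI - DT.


SE = SL - 2*TL + TS - NL + DI - DT = 197 - 2*87 + (-5) - 91 + 19 - 15 = -69

-69 dB


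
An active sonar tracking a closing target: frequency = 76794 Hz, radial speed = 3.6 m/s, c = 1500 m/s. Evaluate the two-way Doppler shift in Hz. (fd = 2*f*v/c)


368.61 Hz


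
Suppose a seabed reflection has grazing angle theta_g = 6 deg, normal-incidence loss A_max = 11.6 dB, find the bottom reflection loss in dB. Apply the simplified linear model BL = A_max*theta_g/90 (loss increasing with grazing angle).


0.77 dB


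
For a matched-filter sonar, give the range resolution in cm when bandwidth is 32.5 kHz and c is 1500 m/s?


dR = c/(2*BW) = 1500 / (2 * 32.5e3) = 0.0231 m = 2.31 cm

2.31 cm


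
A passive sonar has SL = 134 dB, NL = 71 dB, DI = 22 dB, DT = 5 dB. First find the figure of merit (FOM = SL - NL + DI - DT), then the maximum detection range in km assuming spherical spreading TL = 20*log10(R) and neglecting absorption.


Step 1: FOM = SL - NL + DI - DT = 134 - 71 + 22 - 5 = 80 dB
Step 2: at max range FOM = TL = 20*log10(R), so R = 10^(80/20) = 10000.0 m = 10.0 km

10.0 km


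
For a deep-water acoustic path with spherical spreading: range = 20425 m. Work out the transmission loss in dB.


86.2 dB


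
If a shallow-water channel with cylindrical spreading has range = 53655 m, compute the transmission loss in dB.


47.3 dB


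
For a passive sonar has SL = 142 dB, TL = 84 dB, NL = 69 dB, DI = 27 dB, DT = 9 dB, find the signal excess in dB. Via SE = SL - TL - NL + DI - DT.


7 dB


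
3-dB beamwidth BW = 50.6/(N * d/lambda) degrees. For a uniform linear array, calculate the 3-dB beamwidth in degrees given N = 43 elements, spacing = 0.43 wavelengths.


BW = 50.6 / (43 * 0.43) = 50.6 / 18.49 = 2.74

2.74 deg


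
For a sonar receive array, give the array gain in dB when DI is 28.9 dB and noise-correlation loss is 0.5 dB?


AG = DI - L_corr = 28.9 - 0.5 = 28.4

28.4 dB


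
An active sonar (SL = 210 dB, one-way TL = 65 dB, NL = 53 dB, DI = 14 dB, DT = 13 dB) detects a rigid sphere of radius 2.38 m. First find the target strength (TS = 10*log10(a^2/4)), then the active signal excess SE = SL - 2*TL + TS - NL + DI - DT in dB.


Step 1: TS = 10*log10(2.38^2/4) = 1.51 dB
Step 2: SE = SL - 2*TL + TS - NL + DI - DT = 210 - 2*65 + (1.51) - 53 + 14 - 13 = 29.51

29.51 dB


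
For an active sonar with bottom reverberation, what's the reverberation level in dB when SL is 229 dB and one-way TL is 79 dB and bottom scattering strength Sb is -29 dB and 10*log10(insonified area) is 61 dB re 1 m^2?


103 dB


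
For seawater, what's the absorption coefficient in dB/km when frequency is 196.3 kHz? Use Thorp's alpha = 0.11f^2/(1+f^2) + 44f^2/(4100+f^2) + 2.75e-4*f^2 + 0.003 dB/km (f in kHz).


f^2 = 38533.69
alpha = 0.11*38533.69/(1+38533.69) + 44*38533.69/(4100+38533.69) + 2.75e-4*38533.69 + 0.003 = 50.478

50.478 dB/km


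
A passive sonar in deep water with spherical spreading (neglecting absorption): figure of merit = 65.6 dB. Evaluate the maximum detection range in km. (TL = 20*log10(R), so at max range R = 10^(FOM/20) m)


At max range FOM = TL, so 20*log10(R) = 65.6
R = 10^(65.6/20) = 1905.46 m = 1.91 km

1.91 km


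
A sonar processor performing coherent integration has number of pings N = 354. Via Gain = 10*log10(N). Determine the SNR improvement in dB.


Gain = 10*log10(354) = 25.49

25.49 dB


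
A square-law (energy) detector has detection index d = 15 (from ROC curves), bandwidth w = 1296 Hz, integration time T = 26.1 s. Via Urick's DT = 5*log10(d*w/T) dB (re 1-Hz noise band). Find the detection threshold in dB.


DT = 5*log10(d*w/T) = 5*log10(15 * 1296 / 26.1) = 5*log10(744.83) = 14.36

14.36 dB


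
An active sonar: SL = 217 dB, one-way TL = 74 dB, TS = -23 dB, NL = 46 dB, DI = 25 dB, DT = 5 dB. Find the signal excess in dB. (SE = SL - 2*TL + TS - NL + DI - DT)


20 dB


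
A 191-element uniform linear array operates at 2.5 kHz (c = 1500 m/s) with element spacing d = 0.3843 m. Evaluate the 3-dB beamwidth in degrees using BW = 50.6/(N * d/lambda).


0.41 deg


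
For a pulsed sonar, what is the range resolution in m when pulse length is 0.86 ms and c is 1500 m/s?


dR = c*tau/2 = 1500 * 0.86e-3 / 2 = 0.645

0.645 m


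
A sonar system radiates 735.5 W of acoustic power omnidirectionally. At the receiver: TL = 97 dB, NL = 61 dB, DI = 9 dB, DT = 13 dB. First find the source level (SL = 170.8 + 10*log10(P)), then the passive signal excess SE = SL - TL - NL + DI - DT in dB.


Step 1: SL = 170.8 + 10*log10(735.5) = 199.47 dB
Step 2: SE = SL - TL - NL + DI - DT = 199.47 - 97 - 61 + 9 - 13 = 37.47

37.47 dB


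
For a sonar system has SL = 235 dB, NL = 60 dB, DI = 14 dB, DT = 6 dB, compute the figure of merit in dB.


FOM = SL - NL + DI - DT = 235 - 60 + 14 - 6 = 183

183 dB


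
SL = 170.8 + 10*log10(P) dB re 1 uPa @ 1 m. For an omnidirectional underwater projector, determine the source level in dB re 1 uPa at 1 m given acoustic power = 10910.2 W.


SL = 170.8 + 10*log10(10910.2) = 170.8 + 40.38 = 211.18

211.18 dB


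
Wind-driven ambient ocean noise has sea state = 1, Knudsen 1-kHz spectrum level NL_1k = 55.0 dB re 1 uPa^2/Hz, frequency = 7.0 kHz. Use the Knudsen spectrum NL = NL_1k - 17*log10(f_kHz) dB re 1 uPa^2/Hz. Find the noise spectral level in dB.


NL = NL_1k - 17*log10(f_kHz) = 55.0 - 17*log10(7.0) = 55.0 - (14.37) = 40.63

40.63 dB


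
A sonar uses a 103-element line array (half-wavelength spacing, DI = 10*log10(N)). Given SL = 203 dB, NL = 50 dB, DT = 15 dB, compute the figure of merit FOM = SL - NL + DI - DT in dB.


Step 1: DI = 10*log10(103) = 20.13 dB
Step 2: FOM = SL - NL + DI - DT = 203 - 50 + 20.13 - 15 = 158.13

158.13 dB


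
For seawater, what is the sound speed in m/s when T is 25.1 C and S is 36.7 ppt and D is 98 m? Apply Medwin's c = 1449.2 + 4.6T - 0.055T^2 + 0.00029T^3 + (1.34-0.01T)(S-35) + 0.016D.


c = 1449.2 + 4.6*25.1 - 0.055*25.1^2 + 0.00029*25.1^3 + (1.34 - 0.01*25.1)*(36.7 - 35) + 0.016*98 = 1538.01

1538.01 m/s
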